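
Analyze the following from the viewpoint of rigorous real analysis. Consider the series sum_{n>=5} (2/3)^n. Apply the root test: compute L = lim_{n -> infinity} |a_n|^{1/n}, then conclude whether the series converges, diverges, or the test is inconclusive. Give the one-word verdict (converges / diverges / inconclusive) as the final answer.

Let a_n denote the general term. Form |a_n|^(1/n) and simplify:
|a_n|^(1/n) = 2/3
Take the limit as n -> infinity: L = 2/3.
Since L = 2/3 < 1, the root test implies convergence.

converges


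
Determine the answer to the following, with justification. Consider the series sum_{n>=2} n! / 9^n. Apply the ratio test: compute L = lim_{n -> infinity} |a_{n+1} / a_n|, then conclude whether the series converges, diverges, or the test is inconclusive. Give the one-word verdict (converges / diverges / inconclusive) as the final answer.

Let a_n denote the general term. Form the ratio a_{n+1}/a_n and simplify:
a_{n+1}/a_n = n/9 + 1/9
Take the limit as n -> infinity: L = infinity.
Since L = infinity > 1 (or L = infinity), the ratio test implies the series diverges.

diverges


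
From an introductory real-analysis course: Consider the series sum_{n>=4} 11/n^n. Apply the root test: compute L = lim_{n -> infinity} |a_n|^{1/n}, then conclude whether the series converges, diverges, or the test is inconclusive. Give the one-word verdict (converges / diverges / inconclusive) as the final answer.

Let a_n denote the general term. Form |a_n|^(1/n) and simplify:
|a_n|^(1/n) = 11^(1/n)/n
Take the limit as n -> infinity: L = 0.
Since L = 0 < 1, the root test implies convergence.

converges


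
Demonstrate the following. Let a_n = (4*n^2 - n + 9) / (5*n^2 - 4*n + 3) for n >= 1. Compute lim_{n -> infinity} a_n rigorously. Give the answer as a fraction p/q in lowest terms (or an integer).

Divide numerator and denominator by n^2, the highest power:
numerator / n^2 = 4 - 1/n + 9/n^2
denominator / n^2 = 5 - 4/n + 3/n^2
As n -> infinity, all terms of the form c/n^k (k >= 1) tend to 0.
So numerator / n^2 -> 4 and denominator / n^2 -> 5.
Therefore lim a_n = 4/5.

4/5


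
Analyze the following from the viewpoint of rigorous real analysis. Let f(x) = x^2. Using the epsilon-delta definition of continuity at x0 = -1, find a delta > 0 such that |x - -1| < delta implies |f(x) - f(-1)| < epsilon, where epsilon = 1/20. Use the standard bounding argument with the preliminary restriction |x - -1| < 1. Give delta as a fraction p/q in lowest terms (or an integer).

Factor: |x^2 - (-1)^2| = |x - -1| * |x + -1|.
Impose |x - -1| < 1 first. Then |x + -1| = |(x - -1) + 2*(-1)| <= |x - -1| + 2*|-1| < 1 + 2 = 3.
So |x^2 - (-1)^2| < delta * 3.
We need delta * 3 <= 1/20, i.e. delta <= 1/20/3 = 1/60.
Since 1/60 < 1, this is tighter than 1; take delta = 1/60.
So delta = 1/60 works.

1/60


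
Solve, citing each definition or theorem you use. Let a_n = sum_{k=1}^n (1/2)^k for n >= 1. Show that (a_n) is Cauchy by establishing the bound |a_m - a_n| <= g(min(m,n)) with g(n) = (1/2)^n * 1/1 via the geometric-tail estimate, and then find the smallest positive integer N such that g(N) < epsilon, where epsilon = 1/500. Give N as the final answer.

For m > n >= 1: |a_m - a_n| = sum_{k=n+1}^m (1/2)^k < sum_{k=n+1}^infinity (1/2)^k = (1/2)^(n+1) / (1 - 1/2) = (1/2)^n * (1/2) * (2/1) = (1/2)^n * 1/1.
So g(n) = (1/2)^n / 1. Since g(n) -> 0, (a_n) is Cauchy.
Now solve g(N) < 1/500: (1/2)^N / 1 < 1/500 <=> 2^N > 1 / (1 * 1/500) = 500.
Check powers of 2: 2^8 = 256 <= 500, 2^9 = 512 > 500.
So the smallest such N is 9. Check: g(9) = 1/(1 * 512) = 1/512 < 1/500.

9


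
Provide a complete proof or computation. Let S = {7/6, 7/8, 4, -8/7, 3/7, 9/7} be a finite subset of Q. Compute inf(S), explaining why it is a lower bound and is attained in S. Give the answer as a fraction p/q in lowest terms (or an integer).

S is finite, so inf(S) = min(S).
Sorted increasing:
-8/7, 3/7, 7/8, 7/6, 9/7, 4
The extremum is -8/7.
For every x in S, x >= -8/7. And -8/7 is in S, so it is attained.
Therefore inf(S) = -8/7.

-8/7


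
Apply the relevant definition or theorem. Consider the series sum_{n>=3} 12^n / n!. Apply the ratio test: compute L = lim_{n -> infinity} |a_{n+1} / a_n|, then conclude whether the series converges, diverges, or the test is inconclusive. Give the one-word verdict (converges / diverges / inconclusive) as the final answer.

Let a_n denote the general term. Form the ratio a_{n+1}/a_n and simplify:
a_{n+1}/a_n = 12/(n + 1)
Take the limit as n -> infinity: L = 0.
Since L = 0 < 1, the ratio test implies the series converges.

converges


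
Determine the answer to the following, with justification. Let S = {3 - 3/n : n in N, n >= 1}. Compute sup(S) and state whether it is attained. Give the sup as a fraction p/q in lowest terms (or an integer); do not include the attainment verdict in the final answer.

Analysis:
- Values: 0, 3/2, 2, 9/4, ... strictly increasing.
- Minimum is 0 (n=1); inf = 0 (attained).
- 3 - 3/n -> 3 from below; sup = 3, not attained.
Conclusion: sup(S) = 3, not attained in S.

3


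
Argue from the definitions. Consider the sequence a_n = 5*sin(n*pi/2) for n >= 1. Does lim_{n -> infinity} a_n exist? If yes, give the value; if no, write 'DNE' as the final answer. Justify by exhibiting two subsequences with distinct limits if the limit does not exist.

Examine the behaviour of a_n along subsequences.
a_{4k+1} = 5*sin(pi/2 + 2k*pi) = 5 -> 5. a_{4k+3} = 5*sin(3pi/2 + 2k*pi) = -5 -> -5.
Since these two subsequential limits are 5 and -5, distinct, the full sequence cannot converge (a convergent sequence has all subsequences tending to the same limit). So lim a_n does not exist.

DNE


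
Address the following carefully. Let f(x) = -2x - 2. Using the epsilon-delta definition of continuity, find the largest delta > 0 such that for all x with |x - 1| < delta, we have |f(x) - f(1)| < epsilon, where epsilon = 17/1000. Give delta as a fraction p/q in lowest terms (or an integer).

We compute f(1) = -2*(1) - 2 = -4.
|f(x) - f(1)| = |-2x - 2 - (-4)| = |-2(x - 1)| = 2|x - 1|.
We need 2|x - 1| < 17/1000, i.e. |x - 1| < 17/1000 / 2 = 17/2000.
So any delta <= 17/2000 works. Conversely, if delta > 17/2000, then x = 1 + 17/2000 satisfies |x - 1| = 17/2000 < delta but |f(x) - f(1)| = 2 * 17/2000 = 17/1000, which is not < 17/1000; so no larger delta works.
Hence the largest such delta is 17/2000.

17/2000


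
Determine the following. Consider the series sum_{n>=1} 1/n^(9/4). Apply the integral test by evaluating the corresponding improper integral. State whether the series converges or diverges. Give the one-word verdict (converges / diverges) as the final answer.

Let f(x) = x^(-9/4). Then f is positive, continuous, and decreasing on [1, infinity), so the integral test applies.
Compute the improper integral int_{1}^infinity f(x) dx:
  antiderivative F(x) = -4/(5*x^(5/4)).
  As x -> infinity, F(x) -> 0 (since p = 9/4 > 1).
  So int = F(infinity) - F(1) = 0 - (-4/5) = 4/5.
  Finite, so by the integral test, the series converges.

converges


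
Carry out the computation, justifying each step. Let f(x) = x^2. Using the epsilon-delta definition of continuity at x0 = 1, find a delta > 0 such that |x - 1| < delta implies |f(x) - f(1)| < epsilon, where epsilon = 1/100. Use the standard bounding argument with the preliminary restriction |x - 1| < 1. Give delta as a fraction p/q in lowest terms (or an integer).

Factor: |x^2 - (1)^2| = |x - 1| * |x + 1|.
Impose |x - 1| < 1 first. Then |x + 1| = |(x - 1) + 2*(1)| <= |x - 1| + 2*|1| < 1 + 2 = 3.
So |x^2 - (1)^2| < delta * 3.
We need delta * 3 <= 1/100, i.e. delta <= 1/100/3 = 1/300.
Since 1/300 < 1, this is tighter than 1; take delta = 1/300.
So delta = 1/300 works.

1/300


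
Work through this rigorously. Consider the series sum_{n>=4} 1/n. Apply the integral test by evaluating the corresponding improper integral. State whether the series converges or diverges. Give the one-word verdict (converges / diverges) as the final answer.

Let f(x) = 1/x. Then f is positive, continuous, and decreasing on [4, infinity), so the integral test applies.
Compute the improper integral int_{4}^infinity f(x) dx:
  antiderivative F(x) = log(x).
  As x -> infinity, log(x) -> infinity.
  So int = infinity - log(4) = infinity. By the integral test, the series diverges.

diverges


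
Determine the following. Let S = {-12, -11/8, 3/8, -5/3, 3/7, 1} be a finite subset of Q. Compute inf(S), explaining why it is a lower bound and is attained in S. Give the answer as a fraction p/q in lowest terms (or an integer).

S is finite, so inf(S) = min(S).
Sorted increasing:
-12, -5/3, -11/8, 3/8, 3/7, 1
The extremum is -12.
For every x in S, x >= -12. And -12 is in S, so it is attained.
Therefore inf(S) = -12.

-12


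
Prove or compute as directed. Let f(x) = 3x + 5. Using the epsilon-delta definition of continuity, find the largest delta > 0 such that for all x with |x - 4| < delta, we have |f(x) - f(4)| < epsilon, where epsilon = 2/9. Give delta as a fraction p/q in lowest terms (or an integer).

We compute f(4) = 3*(4) + 5 = 17.
|f(x) - f(4)| = |3x + 5 - (17)| = |3(x - 4)| = 3|x - 4|.
We need 3|x - 4| < 2/9, i.e. |x - 4| < 2/9 / 3 = 2/27.
So any delta <= 2/27 works. Conversely, if delta > 2/27, then x = 4 + 2/27 satisfies |x - 4| = 2/27 < delta but |f(x) - f(4)| = 3 * 2/27 = 2/9, which is not < 2/9; so no larger delta works.
Hence the largest such delta is 2/27.

2/27


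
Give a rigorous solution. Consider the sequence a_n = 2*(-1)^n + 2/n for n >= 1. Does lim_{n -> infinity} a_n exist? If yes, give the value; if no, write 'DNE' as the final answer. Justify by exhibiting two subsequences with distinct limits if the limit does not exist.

Examine the behaviour of a_n along subsequences.
a_{2k} = 2 + 2/(2k) -> 2. a_{2k+1} = -2 + 2/(2k+1) -> -2.
Since these two subsequential limits are 2 and -2, distinct, the full sequence cannot converge (a convergent sequence has all subsequences tending to the same limit). So lim a_n does not exist.

DNE


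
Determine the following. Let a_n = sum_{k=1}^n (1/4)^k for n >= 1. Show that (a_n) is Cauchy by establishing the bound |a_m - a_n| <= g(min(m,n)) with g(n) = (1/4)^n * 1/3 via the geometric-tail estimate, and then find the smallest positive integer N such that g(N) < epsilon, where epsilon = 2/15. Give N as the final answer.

For m > n >= 1: |a_m - a_n| = sum_{k=n+1}^m (1/4)^k < sum_{k=n+1}^infinity (1/4)^k = (1/4)^(n+1) / (1 - 1/4) = (1/4)^n * (1/4) * (4/3) = (1/4)^n * 1/3.
So g(n) = (1/4)^n / 3. Since g(n) -> 0, (a_n) is Cauchy.
Now solve g(N) < 2/15: (1/4)^N / 3 < 2/15 <=> 4^N > 1 / (3 * 2/15) = 5/2.
Check powers of 4: 4^0 = 1 <= 5/2, 4^1 = 4 > 5/2.
So the smallest such N is 1. Check: g(1) = 1/(3 * 4) = 1/12 < 2/15.

1


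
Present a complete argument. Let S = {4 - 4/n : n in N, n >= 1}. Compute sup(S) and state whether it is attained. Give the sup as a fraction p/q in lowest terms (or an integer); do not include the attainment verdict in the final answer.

Analysis:
- Values: 0, 2, 8/3, 3, ... strictly increasing.
- Minimum is 0 (n=1); inf = 0 (attained).
- 4 - 4/n -> 4 from below; sup = 4, not attained.
Conclusion: sup(S) = 4, not attained in S.

4


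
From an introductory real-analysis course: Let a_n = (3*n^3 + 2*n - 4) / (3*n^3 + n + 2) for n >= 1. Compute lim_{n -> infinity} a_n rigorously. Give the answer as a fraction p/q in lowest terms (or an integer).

Divide numerator and denominator by n^3, the highest power:
numerator / n^3 = 3 + 2/n^2 - 4/n^3
denominator / n^3 = 3 + n^(-2) + 2/n^3
As n -> infinity, all terms of the form c/n^k (k >= 1) tend to 0.
So numerator / n^3 -> 3 and denominator / n^3 -> 3.
Therefore lim a_n = 1.

1


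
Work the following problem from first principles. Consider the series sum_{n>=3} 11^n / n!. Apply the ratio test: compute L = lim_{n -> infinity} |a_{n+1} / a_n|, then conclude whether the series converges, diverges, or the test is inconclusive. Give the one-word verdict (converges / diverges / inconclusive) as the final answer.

Let a_n denote the general term. Form the ratio a_{n+1}/a_n and simplify:
a_{n+1}/a_n = 11/(n + 1)
Take the limit as n -> infinity: L = 0.
Since L = 0 < 1, the ratio test implies the series converges.

converges


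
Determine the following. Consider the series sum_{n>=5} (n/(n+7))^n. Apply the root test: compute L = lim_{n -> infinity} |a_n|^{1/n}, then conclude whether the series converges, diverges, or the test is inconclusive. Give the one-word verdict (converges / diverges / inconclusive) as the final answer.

Let a_n denote the general term. Form |a_n|^(1/n) and simplify:
|a_n|^(1/n) = n/(n + 7)
Take the limit as n -> infinity: L = 1.
Since L = 1, the root test is inconclusive. (In fact a_n = (n/(n+7))^n -> e^(-7) != 0, so the nth-term test shows divergence; but the root test itself gives no conclusion.)

inconclusive


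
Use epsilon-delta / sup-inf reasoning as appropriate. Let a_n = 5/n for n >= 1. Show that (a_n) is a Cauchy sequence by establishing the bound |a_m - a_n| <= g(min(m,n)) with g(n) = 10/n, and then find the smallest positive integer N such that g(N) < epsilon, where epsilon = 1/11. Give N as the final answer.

For any m, n >= 1, by the triangle inequality:
|a_m - a_n| = |5/m - 5/n| <= 5*1/m + 5*1/n <= 10/min(m,n).
So g(n) = 10/n bounds the Cauchy difference. Since g(n) -> 0, (a_n) is Cauchy.
Now solve g(N) < 1/11: 10/N < 1/11 <=> N > 10 / (1/11) = 110.
The smallest integer strictly greater than 110 is N = 111.
Check: g(111) = 10/111 = 10/111 < 1/11; g(110) = 1/11 >= 1/11. So N = 111.

111


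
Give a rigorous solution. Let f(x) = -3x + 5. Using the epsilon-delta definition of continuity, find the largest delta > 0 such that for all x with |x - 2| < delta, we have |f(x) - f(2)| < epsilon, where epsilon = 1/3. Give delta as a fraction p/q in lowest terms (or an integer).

We compute f(2) = -3*(2) + 5 = -1.
|f(x) - f(2)| = |-3x + 5 - (-1)| = |-3(x - 2)| = 3|x - 2|.
We need 3|x - 2| < 1/3, i.e. |x - 2| < 1/3 / 3 = 1/9.
So any delta <= 1/9 works. Conversely, if delta > 1/9, then x = 2 + 1/9 satisfies |x - 2| = 1/9 < delta but |f(x) - f(2)| = 3 * 1/9 = 1/3, which is not < 1/3; so no larger delta works.
Hence the largest such delta is 1/9.

1/9


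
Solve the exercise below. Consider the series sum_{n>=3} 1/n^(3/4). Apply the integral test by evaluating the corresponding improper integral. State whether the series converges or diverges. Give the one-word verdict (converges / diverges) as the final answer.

Let f(x) = x^(-3/4). Then f is positive, continuous, and decreasing on [3, infinity), so the integral test applies.
Compute the improper integral int_{3}^infinity f(x) dx:
  antiderivative F(x) = 4*x^(1/4).
  As x -> infinity, F(x) -> infinity (since p = 3/4 < 1).
  So the integral diverges. By the integral test, the series diverges.

diverges


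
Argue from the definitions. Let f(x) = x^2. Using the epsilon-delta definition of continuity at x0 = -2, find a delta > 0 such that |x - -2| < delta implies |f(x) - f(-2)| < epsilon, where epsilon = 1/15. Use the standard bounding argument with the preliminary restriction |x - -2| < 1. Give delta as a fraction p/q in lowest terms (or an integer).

Factor: |x^2 - (-2)^2| = |x - -2| * |x + -2|.
Impose |x - -2| < 1 first. Then |x + -2| = |(x - -2) + 2*(-2)| <= |x - -2| + 2*|-2| < 1 + 4 = 5.
So |x^2 - (-2)^2| < delta * 5.
We need delta * 5 <= 1/15, i.e. delta <= 1/15/5 = 1/75.
Since 1/75 < 1, this is tighter than 1; take delta = 1/75.
So delta = 1/75 works.

1/75


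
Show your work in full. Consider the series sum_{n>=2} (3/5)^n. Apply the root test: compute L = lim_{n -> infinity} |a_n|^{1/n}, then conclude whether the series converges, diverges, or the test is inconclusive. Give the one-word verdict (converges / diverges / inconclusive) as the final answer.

Let a_n denote the general term. Form |a_n|^(1/n) and simplify:
|a_n|^(1/n) = 3/5
Take the limit as n -> infinity: L = 3/5.
Since L = 3/5 < 1, the root test implies convergence.

converges


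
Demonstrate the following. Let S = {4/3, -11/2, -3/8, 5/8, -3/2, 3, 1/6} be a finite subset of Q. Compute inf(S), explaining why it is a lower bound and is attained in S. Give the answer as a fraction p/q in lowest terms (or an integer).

S is finite, so inf(S) = min(S).
Sorted increasing:
-11/2, -3/2, -3/8, 1/6, 5/8, 4/3, 3
The extremum is -11/2.
For every x in S, x >= -11/2. And -11/2 is in S, so it is attained.
Therefore inf(S) = -11/2.

-11/2


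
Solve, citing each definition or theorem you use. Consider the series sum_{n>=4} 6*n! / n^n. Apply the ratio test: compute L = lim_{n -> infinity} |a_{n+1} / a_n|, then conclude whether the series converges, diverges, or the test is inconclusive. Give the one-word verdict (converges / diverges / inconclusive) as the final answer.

Let a_n denote the general term. Form the ratio a_{n+1}/a_n and simplify:
a_{n+1}/a_n = (n/(n + 1))^n
Take the limit as n -> infinity: L = exp(-1).
Since L = exp(-1) < 1, the ratio test implies the series converges.

converges


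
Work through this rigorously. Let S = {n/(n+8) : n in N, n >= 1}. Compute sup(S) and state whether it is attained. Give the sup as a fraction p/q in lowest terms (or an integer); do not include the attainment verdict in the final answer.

Analysis:
- Values: 1/9, 1/5, 3/11, 1/3, ... strictly increasing.
- Minimum is 1/9 (n=1); inf = 1/9 (attained).
- n/(n+8) = 1 - 8/(n+8) -> 1 from below as n -> infinity, and never equals 1.
- So sup = 1 (not attained).
Conclusion: sup(S) = 1, not attained in S.

1


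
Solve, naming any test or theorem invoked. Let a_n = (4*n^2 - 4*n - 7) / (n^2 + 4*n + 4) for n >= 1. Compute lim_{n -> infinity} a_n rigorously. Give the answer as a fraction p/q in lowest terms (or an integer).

Divide numerator and denominator by n^2, the highest power:
numerator / n^2 = 4 - 4/n - 7/n^2
denominator / n^2 = 1 + 4/n + 4/n^2
As n -> infinity, all terms of the form c/n^k (k >= 1) tend to 0.
So numerator / n^2 -> 4 and denominator / n^2 -> 1.
Therefore lim a_n = 4.

4


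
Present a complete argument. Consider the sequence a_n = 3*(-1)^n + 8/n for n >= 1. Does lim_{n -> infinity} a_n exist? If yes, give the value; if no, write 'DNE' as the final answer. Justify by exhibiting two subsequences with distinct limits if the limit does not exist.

Examine the behaviour of a_n along subsequences.
a_{2k} = 3 + 8/(2k) -> 3. a_{2k+1} = -3 + 8/(2k+1) -> -3.
Since these two subsequential limits are 3 and -3, distinct, the full sequence cannot converge (a convergent sequence has all subsequences tending to the same limit). So lim a_n does not exist.

DNE


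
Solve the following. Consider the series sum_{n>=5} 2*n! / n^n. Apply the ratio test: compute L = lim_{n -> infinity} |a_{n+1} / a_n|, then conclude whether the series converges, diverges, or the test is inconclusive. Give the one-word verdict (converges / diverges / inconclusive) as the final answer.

Let a_n denote the general term. Form the ratio a_{n+1}/a_n and simplify:
a_{n+1}/a_n = (n/(n + 1))^n
Take the limit as n -> infinity: L = exp(-1).
Since L = exp(-1) < 1, the ratio test implies the series converges.

converges


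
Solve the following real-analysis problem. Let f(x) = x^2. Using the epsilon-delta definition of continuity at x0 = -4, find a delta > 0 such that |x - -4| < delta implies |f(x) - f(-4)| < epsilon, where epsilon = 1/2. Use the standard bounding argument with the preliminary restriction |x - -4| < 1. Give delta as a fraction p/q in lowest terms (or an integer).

Factor: |x^2 - (-4)^2| = |x - -4| * |x + -4|.
Impose |x - -4| < 1 first. Then |x + -4| = |(x - -4) + 2*(-4)| <= |x - -4| + 2*|-4| < 1 + 8 = 9.
So |x^2 - (-4)^2| < delta * 9.
We need delta * 9 <= 1/2, i.e. delta <= 1/2/9 = 1/18.
Since 1/18 < 1, this is tighter than 1; take delta = 1/18.
So delta = 1/18 works.

1/18


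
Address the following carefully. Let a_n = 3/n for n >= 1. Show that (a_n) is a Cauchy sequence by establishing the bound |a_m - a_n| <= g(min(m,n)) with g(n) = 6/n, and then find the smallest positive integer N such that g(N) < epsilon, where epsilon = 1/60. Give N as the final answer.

For any m, n >= 1, by the triangle inequality:
|a_m - a_n| = |3/m - 3/n| <= 3*1/m + 3*1/n <= 6/min(m,n).
So g(n) = 6/n bounds the Cauchy difference. Since g(n) -> 0, (a_n) is Cauchy.
Now solve g(N) < 1/60: 6/N < 1/60 <=> N > 6 / (1/60) = 360.
The smallest integer strictly greater than 360 is N = 361.
Check: g(361) = 6/361 = 6/361 < 1/60; g(360) = 1/60 >= 1/60. So N = 361.

361


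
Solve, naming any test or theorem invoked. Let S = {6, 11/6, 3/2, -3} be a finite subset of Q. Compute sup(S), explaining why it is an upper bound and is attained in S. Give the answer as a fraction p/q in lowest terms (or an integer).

S is finite, so sup(S) = max(S).
Sorted decreasing:
6, 11/6, 3/2, -3
The extremum is 6.
For every x in S, x <= 6. And 6 is in S, so it is attained.
Therefore sup(S) = 6.

6


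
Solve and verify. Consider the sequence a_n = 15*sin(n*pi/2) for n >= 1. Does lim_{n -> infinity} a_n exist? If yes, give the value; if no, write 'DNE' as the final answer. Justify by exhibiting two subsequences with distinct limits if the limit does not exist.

Examine the behaviour of a_n along subsequences.
a_{4k+1} = 15*sin(pi/2 + 2k*pi) = 15 -> 15. a_{4k+3} = 15*sin(3pi/2 + 2k*pi) = -15 -> -15.
Since these two subsequential limits are 15 and -15, distinct, the full sequence cannot converge (a convergent sequence has all subsequences tending to the same limit). So lim a_n does not exist.

DNE


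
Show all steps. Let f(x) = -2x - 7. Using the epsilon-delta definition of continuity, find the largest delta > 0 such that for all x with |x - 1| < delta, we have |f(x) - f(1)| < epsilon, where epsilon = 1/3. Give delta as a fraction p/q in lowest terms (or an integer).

We compute f(1) = -2*(1) - 7 = -9.
|f(x) - f(1)| = |-2x - 7 - (-9)| = |-2(x - 1)| = 2|x - 1|.
We need 2|x - 1| < 1/3, i.e. |x - 1| < 1/3 / 2 = 1/6.
So any delta <= 1/6 works. Conversely, if delta > 1/6, then x = 1 + 1/6 satisfies |x - 1| = 1/6 < delta but |f(x) - f(1)| = 2 * 1/6 = 1/3, which is not < 1/3; so no larger delta works.
Hence the largest such delta is 1/6.

1/6


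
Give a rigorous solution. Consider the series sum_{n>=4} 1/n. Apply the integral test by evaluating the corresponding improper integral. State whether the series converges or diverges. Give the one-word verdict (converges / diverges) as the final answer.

Let f(x) = 1/x. Then f is positive, continuous, and decreasing on [4, infinity), so the integral test applies.
Compute the improper integral int_{4}^infinity f(x) dx:
  antiderivative F(x) = log(x).
  As x -> infinity, log(x) -> infinity.
  So int = infinity - log(4) = infinity. By the integral test, the series diverges.

diverges


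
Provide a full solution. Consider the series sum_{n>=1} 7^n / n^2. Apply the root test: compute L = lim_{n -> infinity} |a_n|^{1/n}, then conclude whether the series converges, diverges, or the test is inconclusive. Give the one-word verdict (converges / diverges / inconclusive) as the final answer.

Let a_n denote the general term. Form |a_n|^(1/n) and simplify:
|a_n|^(1/n) = 7/n^(2/n)
Take the limit as n -> infinity: L = 7.
Since L = 7 > 1, the root test implies divergence.

diverges


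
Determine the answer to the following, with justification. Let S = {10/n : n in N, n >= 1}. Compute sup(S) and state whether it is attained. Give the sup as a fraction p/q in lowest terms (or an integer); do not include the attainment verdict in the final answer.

Analysis:
- Values: 10, 5, 10/3, 5/2, ... strictly decreasing.
- The maximum is 10 (n=1); sup = 10 (attained).
- The set is bounded below by 0; 10/n -> 0 so 0 is the greatest lower bound.
- 0 is not in the set, so inf = 0 is not attained.
Conclusion: sup(S) = 10, attained in S.

10


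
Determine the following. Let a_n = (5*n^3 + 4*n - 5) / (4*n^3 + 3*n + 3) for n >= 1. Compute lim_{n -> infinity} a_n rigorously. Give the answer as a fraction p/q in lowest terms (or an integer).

Divide numerator and denominator by n^3, the highest power:
numerator / n^3 = 5 + 4/n^2 - 5/n^3
denominator / n^3 = 4 + 3/n^2 + 3/n^3
As n -> infinity, all terms of the form c/n^k (k >= 1) tend to 0.
So numerator / n^3 -> 5 and denominator / n^3 -> 4.
Therefore lim a_n = 5/4.

5/4


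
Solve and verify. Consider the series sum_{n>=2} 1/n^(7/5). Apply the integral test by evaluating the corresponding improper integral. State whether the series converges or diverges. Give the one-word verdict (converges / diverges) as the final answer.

Let f(x) = x^(-7/5). Then f is positive, continuous, and decreasing on [2, infinity), so the integral test applies.
Compute the improper integral int_{2}^infinity f(x) dx:
  antiderivative F(x) = -5/(2*x^(2/5)).
  As x -> infinity, F(x) -> 0 (since p = 7/5 > 1).
  So int = F(infinity) - F(2) = 0 - (-5*2^(3/5)/4) = 5*2^(3/5)/4.
  Finite, so by the integral test, the series converges.

converges


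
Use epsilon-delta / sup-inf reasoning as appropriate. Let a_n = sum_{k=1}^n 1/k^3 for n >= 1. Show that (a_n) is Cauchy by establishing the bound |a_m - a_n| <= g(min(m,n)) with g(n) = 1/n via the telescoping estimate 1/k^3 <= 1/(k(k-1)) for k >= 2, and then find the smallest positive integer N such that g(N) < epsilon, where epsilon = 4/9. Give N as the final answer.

For m > n >= 1: |a_m - a_n| = sum_{k=n+1}^m 1/k^3.
Use 1/k^3 <= 1/(k(k-1)) = 1/(k-1) - 1/k for k >= 2 (which holds since k^3 >= k^2 >= k(k-1) for k >= 2):
sum_{k=n+1}^m 1/k^3 <= sum_{k=n+1}^m (1/(k-1) - 1/k) = 1/n - 1/m <= 1/n.
By symmetry the same bound holds with n,m swapped, so |a_m - a_n| <= 1/min(m,n) = g(min(m,n)). Since g(n) -> 0, (a_n) is Cauchy.
Now solve g(N) < 4/9: 1/N < 4/9 <=> N > 1/(4/9) = 9/4.
The smallest integer strictly greater than 9/4 is N = 3.
Check: g(3) = 1/3 < 4/9; g(2) = 1/2 >= 4/9. So N = 3.

3


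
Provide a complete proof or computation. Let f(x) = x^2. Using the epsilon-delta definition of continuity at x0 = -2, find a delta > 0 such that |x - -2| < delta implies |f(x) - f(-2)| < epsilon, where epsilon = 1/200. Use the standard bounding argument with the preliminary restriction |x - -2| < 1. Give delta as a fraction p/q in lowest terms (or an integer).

Factor: |x^2 - (-2)^2| = |x - -2| * |x + -2|.
Impose |x - -2| < 1 first. Then |x + -2| = |(x - -2) + 2*(-2)| <= |x - -2| + 2*|-2| < 1 + 4 = 5.
So |x^2 - (-2)^2| < delta * 5.
We need delta * 5 <= 1/200, i.e. delta <= 1/200/5 = 1/1000.
Since 1/1000 < 1, this is tighter than 1; take delta = 1/1000.
So delta = 1/1000 works.

1/1000


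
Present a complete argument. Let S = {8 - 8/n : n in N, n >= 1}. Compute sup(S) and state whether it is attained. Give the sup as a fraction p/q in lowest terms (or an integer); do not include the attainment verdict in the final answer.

Analysis:
- Values: 0, 4, 16/3, 6, ... strictly increasing.
- Minimum is 0 (n=1); inf = 0 (attained).
- 8 - 8/n -> 8 from below; sup = 8, not attained.
Conclusion: sup(S) = 8, not attained in S.

8


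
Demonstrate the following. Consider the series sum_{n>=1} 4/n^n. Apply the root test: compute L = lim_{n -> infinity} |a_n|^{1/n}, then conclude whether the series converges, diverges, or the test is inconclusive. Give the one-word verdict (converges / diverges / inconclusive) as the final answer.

Let a_n denote the general term. Form |a_n|^(1/n) and simplify:
|a_n|^(1/n) = 2^(2/n)/n
Take the limit as n -> infinity: L = 0.
Since L = 0 < 1, the root test implies convergence.

converges


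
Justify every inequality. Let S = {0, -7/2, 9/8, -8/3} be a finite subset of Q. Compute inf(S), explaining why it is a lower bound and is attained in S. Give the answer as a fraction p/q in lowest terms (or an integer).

S is finite, so inf(S) = min(S).
Sorted increasing:
-7/2, -8/3, 0, 9/8
The extremum is -7/2.
For every x in S, x >= -7/2. And -7/2 is in S, so it is attained.
Therefore inf(S) = -7/2.

-7/2


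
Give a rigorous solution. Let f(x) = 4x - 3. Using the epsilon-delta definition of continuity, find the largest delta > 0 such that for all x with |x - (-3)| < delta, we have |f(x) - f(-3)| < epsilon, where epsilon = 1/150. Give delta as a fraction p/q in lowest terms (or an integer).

We compute f(-3) = 4*(-3) - 3 = -15.
|f(x) - f(-3)| = |4x - 3 - (-15)| = |4(x - (-3))| = 4|x - (-3)|.
We need 4|x - (-3)| < 1/150, i.e. |x - (-3)| < 1/150 / 4 = 1/600.
So any delta <= 1/600 works. Conversely, if delta > 1/600, then x = -3 + 1/600 satisfies |x - (-3)| = 1/600 < delta but |f(x) - f(-3)| = 4 * 1/600 = 1/150, which is not < 1/150; so no larger delta works.
Hence the largest such delta is 1/600.

1/600


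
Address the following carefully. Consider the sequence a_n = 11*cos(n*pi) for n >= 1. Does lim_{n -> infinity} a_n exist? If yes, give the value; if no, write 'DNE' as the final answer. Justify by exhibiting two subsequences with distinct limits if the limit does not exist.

Examine the behaviour of a_n along subsequences.
cos(n*pi) = (-1)^n, so a_n = 11*(-1)^n. a_{2k} = 11 -> 11. a_{2k+1} = -11 -> -11.
Since these two subsequential limits are 11 and -11, distinct, the full sequence cannot converge (a convergent sequence has all subsequences tending to the same limit). So lim a_n does not exist.

DNE


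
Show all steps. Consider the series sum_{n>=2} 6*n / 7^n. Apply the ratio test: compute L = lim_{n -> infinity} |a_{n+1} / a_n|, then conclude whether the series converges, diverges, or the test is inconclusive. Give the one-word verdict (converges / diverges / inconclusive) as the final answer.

Let a_n denote the general term. Form the ratio a_{n+1}/a_n and simplify:
a_{n+1}/a_n = (n + 1)/(7*n)
Take the limit as n -> infinity: L = 1/7.
Since L = 1/7 < 1, the ratio test implies the series converges.

converges


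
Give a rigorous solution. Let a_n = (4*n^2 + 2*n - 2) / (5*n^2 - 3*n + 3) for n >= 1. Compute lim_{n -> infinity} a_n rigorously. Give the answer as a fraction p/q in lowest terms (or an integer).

Divide numerator and denominator by n^2, the highest power:
numerator / n^2 = 4 + 2/n - 2/n^2
denominator / n^2 = 5 - 3/n + 3/n^2
As n -> infinity, all terms of the form c/n^k (k >= 1) tend to 0.
So numerator / n^2 -> 4 and denominator / n^2 -> 5.
Therefore lim a_n = 4/5.

4/5


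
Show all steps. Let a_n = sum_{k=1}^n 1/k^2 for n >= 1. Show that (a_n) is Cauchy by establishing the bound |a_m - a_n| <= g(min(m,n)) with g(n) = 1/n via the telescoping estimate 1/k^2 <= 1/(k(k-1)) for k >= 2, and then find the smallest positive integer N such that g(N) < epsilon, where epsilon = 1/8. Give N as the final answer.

For m > n >= 1: |a_m - a_n| = sum_{k=n+1}^m 1/k^2.
Use 1/k^2 <= 1/(k(k-1)) = 1/(k-1) - 1/k for k >= 2:
sum_{k=n+1}^m 1/k^2 <= sum_{k=n+1}^m (1/(k-1) - 1/k) = 1/n - 1/m <= 1/n.
By symmetry the same bound holds with n,m swapped, so |a_m - a_n| <= 1/min(m,n) = g(min(m,n)). Since g(n) -> 0, (a_n) is Cauchy.
Now solve g(N) < 1/8: 1/N < 1/8 <=> N > 1/(1/8) = 8.
The smallest integer strictly greater than 8 is N = 9.
Check: g(9) = 1/9 < 1/8; g(8) = 1/8 >= 1/8. So N = 9.

9


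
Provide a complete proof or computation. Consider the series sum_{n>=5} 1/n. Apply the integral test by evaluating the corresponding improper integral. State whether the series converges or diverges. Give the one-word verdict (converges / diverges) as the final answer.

Let f(x) = 1/x. Then f is positive, continuous, and decreasing on [5, infinity), so the integral test applies.
Compute the improper integral int_{5}^infinity f(x) dx:
  antiderivative F(x) = log(x).
  As x -> infinity, log(x) -> infinity.
  So int = infinity - log(5) = infinity. By the integral test, the series diverges.

diverges


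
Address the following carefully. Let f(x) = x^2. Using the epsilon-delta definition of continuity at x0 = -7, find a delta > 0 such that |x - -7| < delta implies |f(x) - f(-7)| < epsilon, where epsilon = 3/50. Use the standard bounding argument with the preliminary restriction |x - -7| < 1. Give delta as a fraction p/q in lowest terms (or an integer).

Factor: |x^2 - (-7)^2| = |x - -7| * |x + -7|.
Impose |x - -7| < 1 first. Then |x + -7| = |(x - -7) + 2*(-7)| <= |x - -7| + 2*|-7| < 1 + 14 = 15.
So |x^2 - (-7)^2| < delta * 15.
We need delta * 15 <= 3/50, i.e. delta <= 3/50/15 = 1/250.
Since 1/250 < 1, this is tighter than 1; take delta = 1/250.
So delta = 1/250 works.

1/250


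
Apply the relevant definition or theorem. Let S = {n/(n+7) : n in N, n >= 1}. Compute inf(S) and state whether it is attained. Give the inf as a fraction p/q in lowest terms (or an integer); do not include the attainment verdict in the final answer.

Analysis:
- Values: 1/8, 2/9, 3/10, 4/11, ... strictly increasing.
- Minimum is 1/8 (n=1); inf = 1/8 (attained).
- n/(n+7) = 1 - 7/(n+7) -> 1 from below as n -> infinity, and never equals 1.
- So sup = 1 (not attained).
Conclusion: inf(S) = 1/8, attained in S.

1/8


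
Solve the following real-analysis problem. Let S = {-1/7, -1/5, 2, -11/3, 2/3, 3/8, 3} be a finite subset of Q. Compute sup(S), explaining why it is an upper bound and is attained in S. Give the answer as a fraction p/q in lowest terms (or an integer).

S is finite, so sup(S) = max(S).
Sorted decreasing:
3, 2, 2/3, 3/8, -1/7, -1/5, -11/3
The extremum is 3.
For every x in S, x <= 3. And 3 is in S, so it is attained.
Therefore sup(S) = 3.

3


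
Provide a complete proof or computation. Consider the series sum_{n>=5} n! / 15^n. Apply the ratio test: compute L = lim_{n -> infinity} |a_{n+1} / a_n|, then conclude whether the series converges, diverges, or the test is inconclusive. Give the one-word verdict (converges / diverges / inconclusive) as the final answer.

Let a_n denote the general term. Form the ratio a_{n+1}/a_n and simplify:
a_{n+1}/a_n = n/15 + 1/15
Take the limit as n -> infinity: L = infinity.
Since L = infinity > 1 (or L = infinity), the ratio test implies the series diverges.

diverges


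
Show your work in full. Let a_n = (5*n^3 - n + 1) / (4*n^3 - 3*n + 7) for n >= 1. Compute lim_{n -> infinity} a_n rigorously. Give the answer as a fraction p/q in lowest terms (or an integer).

Divide numerator and denominator by n^3, the highest power:
numerator / n^3 = 5 - 1/n^2 + n^(-3)
denominator / n^3 = 4 - 3/n^2 + 7/n^3
As n -> infinity, all terms of the form c/n^k (k >= 1) tend to 0.
So numerator / n^3 -> 5 and denominator / n^3 -> 4.
Therefore lim a_n = 5/4.

5/4


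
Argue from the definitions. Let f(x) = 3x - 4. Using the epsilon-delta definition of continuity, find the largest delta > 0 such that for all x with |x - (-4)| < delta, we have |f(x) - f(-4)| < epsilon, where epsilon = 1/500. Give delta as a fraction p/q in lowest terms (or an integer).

We compute f(-4) = 3*(-4) - 4 = -16.
|f(x) - f(-4)| = |3x - 4 - (-16)| = |3(x - (-4))| = 3|x - (-4)|.
We need 3|x - (-4)| < 1/500, i.e. |x - (-4)| < 1/500 / 3 = 1/1500.
So any delta <= 1/1500 works. Conversely, if delta > 1/1500, then x = -4 + 1/1500 satisfies |x - (-4)| = 1/1500 < delta but |f(x) - f(-4)| = 3 * 1/1500 = 1/500, which is not < 1/500; so no larger delta works.
Hence the largest such delta is 1/1500.

1/1500


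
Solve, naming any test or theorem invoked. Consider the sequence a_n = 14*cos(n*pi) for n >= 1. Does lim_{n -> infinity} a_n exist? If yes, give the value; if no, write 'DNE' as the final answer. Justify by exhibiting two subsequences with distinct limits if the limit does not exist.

Examine the behaviour of a_n along subsequences.
cos(n*pi) = (-1)^n, so a_n = 14*(-1)^n. a_{2k} = 14 -> 14. a_{2k+1} = -14 -> -14.
Since these two subsequential limits are 14 and -14, distinct, the full sequence cannot converge (a convergent sequence has all subsequences tending to the same limit). So lim a_n does not exist.

DNE


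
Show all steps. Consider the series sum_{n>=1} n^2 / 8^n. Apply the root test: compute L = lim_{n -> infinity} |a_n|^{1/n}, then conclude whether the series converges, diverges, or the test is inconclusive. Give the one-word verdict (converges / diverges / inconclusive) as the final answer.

Let a_n denote the general term. Form |a_n|^(1/n) and simplify:
|a_n|^(1/n) = n^(2/n)/8
Take the limit as n -> infinity: L = 1/8.
Since L = 1/8 < 1, the root test implies convergence.

converges


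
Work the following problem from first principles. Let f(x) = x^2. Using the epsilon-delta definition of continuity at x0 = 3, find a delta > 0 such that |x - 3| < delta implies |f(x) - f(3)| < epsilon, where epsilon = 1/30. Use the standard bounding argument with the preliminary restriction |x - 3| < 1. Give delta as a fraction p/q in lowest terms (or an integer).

Factor: |x^2 - (3)^2| = |x - 3| * |x + 3|.
Impose |x - 3| < 1 first. Then |x + 3| = |(x - 3) + 2*(3)| <= |x - 3| + 2*|3| < 1 + 6 = 7.
So |x^2 - (3)^2| < delta * 7.
We need delta * 7 <= 1/30, i.e. delta <= 1/30/7 = 1/210.
Since 1/210 < 1, this is tighter than 1; take delta = 1/210.
So delta = 1/210 works.

1/210


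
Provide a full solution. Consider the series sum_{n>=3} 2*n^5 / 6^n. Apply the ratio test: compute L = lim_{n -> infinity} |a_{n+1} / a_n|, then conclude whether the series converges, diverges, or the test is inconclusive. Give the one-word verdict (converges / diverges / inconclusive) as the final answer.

Let a_n denote the general term. Form the ratio a_{n+1}/a_n and simplify:
a_{n+1}/a_n = (n + 1)^5/(6*n^5)
Take the limit as n -> infinity: L = 1/6.
Since L = 1/6 < 1, the ratio test implies the series converges.

converges


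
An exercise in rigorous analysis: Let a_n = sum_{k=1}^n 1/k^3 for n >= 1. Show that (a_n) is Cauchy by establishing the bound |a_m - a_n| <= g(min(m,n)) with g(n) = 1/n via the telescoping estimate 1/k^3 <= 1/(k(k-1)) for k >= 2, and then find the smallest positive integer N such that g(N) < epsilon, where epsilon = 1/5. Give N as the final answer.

For m > n >= 1: |a_m - a_n| = sum_{k=n+1}^m 1/k^3.
Use 1/k^3 <= 1/(k(k-1)) = 1/(k-1) - 1/k for k >= 2 (which holds since k^3 >= k^2 >= k(k-1) for k >= 2):
sum_{k=n+1}^m 1/k^3 <= sum_{k=n+1}^m (1/(k-1) - 1/k) = 1/n - 1/m <= 1/n.
By symmetry the same bound holds with n,m swapped, so |a_m - a_n| <= 1/min(m,n) = g(min(m,n)). Since g(n) -> 0, (a_n) is Cauchy.
Now solve g(N) < 1/5: 1/N < 1/5 <=> N > 1/(1/5) = 5.
The smallest integer strictly greater than 5 is N = 6.
Check: g(6) = 1/6 < 1/5; g(5) = 1/5 >= 1/5. So N = 6.

6


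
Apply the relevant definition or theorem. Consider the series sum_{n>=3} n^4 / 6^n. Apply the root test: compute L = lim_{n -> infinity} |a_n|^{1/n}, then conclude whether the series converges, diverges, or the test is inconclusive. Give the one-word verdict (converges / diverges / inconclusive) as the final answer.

Let a_n denote the general term. Form |a_n|^(1/n) and simplify:
|a_n|^(1/n) = n^(4/n)/6
Take the limit as n -> infinity: L = 1/6.
Since L = 1/6 < 1, the root test implies convergence.

converges


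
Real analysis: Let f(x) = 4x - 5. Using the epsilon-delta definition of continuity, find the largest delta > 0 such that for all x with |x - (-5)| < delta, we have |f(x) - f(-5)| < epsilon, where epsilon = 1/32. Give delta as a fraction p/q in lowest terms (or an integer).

We compute f(-5) = 4*(-5) - 5 = -25.
|f(x) - f(-5)| = |4x - 5 - (-25)| = |4(x - (-5))| = 4|x - (-5)|.
We need 4|x - (-5)| < 1/32, i.e. |x - (-5)| < 1/32 / 4 = 1/128.
So any delta <= 1/128 works. Conversely, if delta > 1/128, then x = -5 + 1/128 satisfies |x - (-5)| = 1/128 < delta but |f(x) - f(-5)| = 4 * 1/128 = 1/32, which is not < 1/32; so no larger delta works.
Hence the largest such delta is 1/128.

1/128


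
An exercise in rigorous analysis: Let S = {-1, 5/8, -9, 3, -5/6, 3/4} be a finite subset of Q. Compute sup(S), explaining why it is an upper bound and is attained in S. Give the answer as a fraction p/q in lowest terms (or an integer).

S is finite, so sup(S) = max(S).
Sorted decreasing:
3, 3/4, 5/8, -5/6, -1, -9
The extremum is 3.
For every x in S, x <= 3. And 3 is in S, so it is attained.
Therefore sup(S) = 3.

3


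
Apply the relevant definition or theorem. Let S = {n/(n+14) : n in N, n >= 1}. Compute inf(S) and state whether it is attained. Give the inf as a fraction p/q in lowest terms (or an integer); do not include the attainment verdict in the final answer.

Analysis:
- Values: 1/15, 1/8, 3/17, 2/9, ... strictly increasing.
- Minimum is 1/15 (n=1); inf = 1/15 (attained).
- n/(n+14) = 1 - 14/(n+14) -> 1 from below as n -> infinity, and never equals 1.
- So sup = 1 (not attained).
Conclusion: inf(S) = 1/15, attained in S.

1/15
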